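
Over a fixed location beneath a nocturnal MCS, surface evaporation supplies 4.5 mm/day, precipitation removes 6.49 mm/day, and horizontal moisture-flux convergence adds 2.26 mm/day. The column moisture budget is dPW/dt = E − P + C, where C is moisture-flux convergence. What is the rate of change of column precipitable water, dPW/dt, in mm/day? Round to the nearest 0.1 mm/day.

dPW/dt = E − P + C = 4.5 − 6.49 + (2.26) = 0.3 mm/day.

dPW/dt ≈ 0.3 mm/day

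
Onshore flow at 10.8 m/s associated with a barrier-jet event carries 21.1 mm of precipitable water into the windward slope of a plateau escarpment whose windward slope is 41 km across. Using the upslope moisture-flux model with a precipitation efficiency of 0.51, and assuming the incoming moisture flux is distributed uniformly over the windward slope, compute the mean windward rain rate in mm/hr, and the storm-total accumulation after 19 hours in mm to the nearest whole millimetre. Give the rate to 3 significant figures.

R ≈ 10.2 mm/hr; total ≈ 194 mm

Incoming column moisture flux per unit ridge length: F = V × PW = 10.8 × 21.1 = 227.88 mm·m/s.
Spread over the 41 km slope with efficiency ε = 0.51: R = ε·F/W = 0.51 × 227.88 / 41000 m = 2.835e-03 mm/s.
R = 2.835e-03 × 3600 = 10.2 mm/hr.
Over 19 h: total = 10.2 × 19 = 193.8 ≈ 194 mm.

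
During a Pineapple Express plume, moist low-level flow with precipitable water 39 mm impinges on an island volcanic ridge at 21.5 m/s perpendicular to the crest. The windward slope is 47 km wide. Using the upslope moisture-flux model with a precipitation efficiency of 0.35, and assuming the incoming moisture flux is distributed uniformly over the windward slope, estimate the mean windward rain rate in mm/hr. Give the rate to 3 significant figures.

Incoming column moisture flux per unit ridge length: F = V × PW = 21.5 × 39 = 838.5 mm·m/s.
Spread over the 47 km slope with efficiency ε = 0.35: R = ε·F/W = 0.35 × 838.5 / 47000 m = 6.244e-03 mm/s.
R = 6.244e-03 × 3600 = 22.5 mm/hr.

R ≈ 22.5 mm/hr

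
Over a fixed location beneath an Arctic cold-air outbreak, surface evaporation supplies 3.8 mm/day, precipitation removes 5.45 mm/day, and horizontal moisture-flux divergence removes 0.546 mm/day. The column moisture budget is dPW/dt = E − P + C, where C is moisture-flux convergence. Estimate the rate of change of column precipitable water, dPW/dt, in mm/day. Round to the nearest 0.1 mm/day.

dPW/dt = E − P + C = 3.8 − 5.45 + (-0.546) = -2.2 mm/day.

dPW/dt ≈ -2.2 mm/day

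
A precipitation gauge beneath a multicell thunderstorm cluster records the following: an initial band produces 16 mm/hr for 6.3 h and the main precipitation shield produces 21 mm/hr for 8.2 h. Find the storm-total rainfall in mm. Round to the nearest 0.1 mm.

Total = Σ Rᵢ Δtᵢ = 16 × 6.3 + 21 × 8.2
      = 100.8 + 172.2 = 273.0 mm.

total ≈ 273.0 mm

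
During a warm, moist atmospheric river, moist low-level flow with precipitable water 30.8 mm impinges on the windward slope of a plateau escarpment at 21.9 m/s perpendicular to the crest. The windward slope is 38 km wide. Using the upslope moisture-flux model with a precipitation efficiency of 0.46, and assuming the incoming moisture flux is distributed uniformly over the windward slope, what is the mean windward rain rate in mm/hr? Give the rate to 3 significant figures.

Incoming column moisture flux per unit ridge length: F = V × PW = 21.9 × 30.8 = 674.52 mm·m/s.
Spread over the 38 km slope with efficiency ε = 0.46: R = ε·F/W = 0.46 × 674.52 / 38000 m = 8.165e-03 mm/s.
R = 8.165e-03 × 3600 = 29.4 mm/hr.

R ≈ 29.4 mm/hr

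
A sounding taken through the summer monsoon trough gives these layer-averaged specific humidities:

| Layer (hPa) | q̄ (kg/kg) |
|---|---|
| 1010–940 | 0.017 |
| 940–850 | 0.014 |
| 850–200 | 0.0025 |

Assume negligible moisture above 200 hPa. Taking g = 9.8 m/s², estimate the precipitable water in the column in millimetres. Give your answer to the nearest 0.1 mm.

PW ≈ 41.6 mm

Precipitable water is the column-integrated vapour mass per unit area: PW = (1/g) Σ q̄ Δp, with q in kg/kg and Δp in Pa (1 kg/m² of water = 1 mm).
Layer 1010–940 hPa: Δp = 70 hPa = 7000 Pa, q̄ = 0.017 kg/kg → 0.017 × 7000 / 9.8 = 12.14 mm
Layer 940–850 hPa: Δp = 90 hPa = 9000 Pa, q̄ = 0.014 kg/kg → 0.014 × 9000 / 9.8 = 12.86 mm
Layer 850–200 hPa: Δp = 650 hPa = 65000 Pa, q̄ = 0.0025 kg/kg → 0.0025 × 65000 / 9.8 = 16.58 mm
PW = 12.14 + 12.86 + 16.58 = 41.58 ≈ 41.6 mm.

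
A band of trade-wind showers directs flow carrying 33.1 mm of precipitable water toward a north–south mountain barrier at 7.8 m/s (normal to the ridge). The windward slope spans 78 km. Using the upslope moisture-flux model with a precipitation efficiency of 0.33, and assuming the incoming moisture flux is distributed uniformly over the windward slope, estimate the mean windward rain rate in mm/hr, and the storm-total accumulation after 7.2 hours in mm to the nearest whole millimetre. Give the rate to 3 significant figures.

Incoming column moisture flux per unit ridge length: F = V × PW = 7.8 × 33.1 = 258.18 mm·m/s.
Spread over the 78 km slope with efficiency ε = 0.33: R = ε·F/W = 0.33 × 258.18 / 78000 m = 1.092e-03 mm/s.
R = 1.092e-03 × 3600 = 3.93 mm/hr.
Over 7.2 h: total = 3.93 × 7.2 = 28.296 ≈ 28 mm.

R ≈ 3.93 mm/hr; total ≈ 28 mm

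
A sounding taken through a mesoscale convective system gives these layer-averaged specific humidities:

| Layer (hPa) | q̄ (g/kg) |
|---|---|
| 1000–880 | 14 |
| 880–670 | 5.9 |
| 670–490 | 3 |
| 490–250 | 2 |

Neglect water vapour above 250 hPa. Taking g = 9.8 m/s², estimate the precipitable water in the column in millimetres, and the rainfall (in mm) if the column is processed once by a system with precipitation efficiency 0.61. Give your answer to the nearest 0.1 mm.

PW ≈ 40.2 mm; rainfall ≈ 24.5 mm

Precipitable water is the column-integrated vapour mass per unit area: PW = (1/g) Σ q̄ Δp, with q in kg/kg and Δp in Pa (1 kg/m² of water = 1 mm).
Layer 1000–880 hPa: Δp = 120 hPa = 12000 Pa, q̄ = 0.014 kg/kg → 0.014 × 12000 / 9.8 = 17.14 mm
Layer 880–670 hPa: Δp = 210 hPa = 21000 Pa, q̄ = 0.0059 kg/kg → 0.0059 × 21000 / 9.8 = 12.64 mm
Layer 670–490 hPa: Δp = 180 hPa = 18000 Pa, q̄ = 0.003 kg/kg → 0.003 × 18000 / 9.8 = 5.51 mm
Layer 490–250 hPa: Δp = 240 hPa = 24000 Pa, q̄ = 0.002 kg/kg → 0.002 × 24000 / 9.8 = 4.90 mm
PW = 17.14 + 12.64 + 5.51 + 4.90 = 40.19 ≈ 40.2 mm.
Rainfall = ε × PW = 0.61 × 40.2 = 24.5 mm.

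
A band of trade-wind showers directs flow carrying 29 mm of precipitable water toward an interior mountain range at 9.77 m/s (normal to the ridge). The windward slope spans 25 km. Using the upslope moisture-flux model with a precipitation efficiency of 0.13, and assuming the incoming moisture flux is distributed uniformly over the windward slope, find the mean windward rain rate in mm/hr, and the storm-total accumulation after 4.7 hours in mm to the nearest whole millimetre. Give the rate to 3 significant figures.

Incoming column moisture flux per unit ridge length: F = V × PW = 9.77 × 29 = 283.33 mm·m/s.
Spread over the 25 km slope with efficiency ε = 0.13: R = ε·F/W = 0.13 × 283.33 / 25000 m = 1.473e-03 mm/s.
R = 1.473e-03 × 3600 = 5.30 mm/hr.
Over 4.7 h: total = 5.30 × 4.7 = 24.91 ≈ 25 mm.

R ≈ 5.30 mm/hr; total ≈ 25 mm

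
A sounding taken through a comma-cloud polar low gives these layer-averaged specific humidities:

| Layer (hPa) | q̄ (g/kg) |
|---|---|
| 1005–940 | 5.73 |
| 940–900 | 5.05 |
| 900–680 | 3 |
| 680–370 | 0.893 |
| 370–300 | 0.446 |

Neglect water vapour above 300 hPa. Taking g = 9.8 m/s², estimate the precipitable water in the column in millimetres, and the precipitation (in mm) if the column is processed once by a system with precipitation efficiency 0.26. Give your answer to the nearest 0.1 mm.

PW ≈ 15.7 mm; precipitation ≈ 4.1 mm

Precipitable water is the column-integrated vapour mass per unit area: PW = (1/g) Σ q̄ Δp, with q in kg/kg and Δp in Pa (1 kg/m² of water = 1 mm).
Layer 1005–940 hPa: Δp = 65 hPa = 6500 Pa, q̄ = 0.00573 kg/kg → 0.00573 × 6500 / 9.8 = 3.80 mm
Layer 940–900 hPa: Δp = 40 hPa = 4000 Pa, q̄ = 0.00505 kg/kg → 0.00505 × 4000 / 9.8 = 2.06 mm
Layer 900–680 hPa: Δp = 220 hPa = 22000 Pa, q̄ = 0.003 kg/kg → 0.003 × 22000 / 9.8 = 6.73 mm
Layer 680–370 hPa: Δp = 310 hPa = 31000 Pa, q̄ = 0.000893 kg/kg → 0.000893 × 31000 / 9.8 = 2.82 mm
Layer 370–300 hPa: Δp = 70 hPa = 7000 Pa, q̄ = 0.000446 kg/kg → 0.000446 × 7000 / 9.8 = 0.32 mm
PW = 3.80 + 2.06 + 6.73 + 2.82 + 0.32 = 15.73 ≈ 15.7 mm.
Precipitation = ε × PW = 0.26 × 15.7 = 4.1 mm.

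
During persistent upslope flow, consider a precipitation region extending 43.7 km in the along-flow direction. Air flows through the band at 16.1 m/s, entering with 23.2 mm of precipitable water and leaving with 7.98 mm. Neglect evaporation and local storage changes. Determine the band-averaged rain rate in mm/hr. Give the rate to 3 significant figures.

R ≈ 20.2 mm/hr

Column moisture flux per unit crosswind length is F = V × PW.
Inflow: F_in = 16.1 × 23.2 = 373.52 mm·m/s
Outflow: F_out = 16.1 × 7.98 = 128.478 mm·m/s
Steady-state rate R = (F_in − F_out)/L = (373.52 − 128.478) / 43700 m = 5.607e-03 mm/s.
R = 5.607e-03 × 3600 = 20.2 mm/hr.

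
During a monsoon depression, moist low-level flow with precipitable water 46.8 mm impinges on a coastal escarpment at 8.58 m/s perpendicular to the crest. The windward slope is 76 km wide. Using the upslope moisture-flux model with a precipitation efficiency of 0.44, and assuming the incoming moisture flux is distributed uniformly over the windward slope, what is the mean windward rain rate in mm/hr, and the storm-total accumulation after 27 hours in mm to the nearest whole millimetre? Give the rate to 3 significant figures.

Incoming column moisture flux per unit ridge length: F = V × PW = 8.58 × 46.8 = 401.544 mm·m/s.
Spread over the 76 km slope with efficiency ε = 0.44: R = ε·F/W = 0.44 × 401.544 / 76000 m = 2.325e-03 mm/s.
R = 2.325e-03 × 3600 = 8.37 mm/hr.
Over 27 h: total = 8.37 × 27 = 225.99 ≈ 226 mm.

R ≈ 8.37 mm/hr; total ≈ 226 mm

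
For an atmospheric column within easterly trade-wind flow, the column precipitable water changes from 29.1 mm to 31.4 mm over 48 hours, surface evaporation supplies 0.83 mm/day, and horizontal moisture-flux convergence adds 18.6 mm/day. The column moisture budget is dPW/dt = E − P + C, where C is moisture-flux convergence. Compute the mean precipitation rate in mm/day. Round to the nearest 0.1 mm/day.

dPW/dt = (31.4 − 29.1) mm / (48/24 day) = +1.150 mm/day.
P = E + C − dPW/dt = 0.83 + (18.6) − (+1.150) = 18.3 mm/day.

P ≈ 18.3 mm/day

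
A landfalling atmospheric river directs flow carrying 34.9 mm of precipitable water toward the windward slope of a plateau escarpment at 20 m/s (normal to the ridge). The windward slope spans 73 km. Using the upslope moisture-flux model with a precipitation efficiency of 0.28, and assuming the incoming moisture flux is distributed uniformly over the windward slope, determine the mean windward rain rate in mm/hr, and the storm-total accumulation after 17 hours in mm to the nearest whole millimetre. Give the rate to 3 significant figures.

Incoming column moisture flux per unit ridge length: F = V × PW = 20 × 34.9 = 698 mm·m/s.
Spread over the 73 km slope with efficiency ε = 0.28: R = ε·F/W = 0.28 × 698 / 73000 m = 2.677e-03 mm/s.
R = 2.677e-03 × 3600 = 9.64 mm/hr.
Over 17 h: total = 9.64 × 17 = 163.88 ≈ 164 mm.

R ≈ 9.64 mm/hr; total ≈ 164 mm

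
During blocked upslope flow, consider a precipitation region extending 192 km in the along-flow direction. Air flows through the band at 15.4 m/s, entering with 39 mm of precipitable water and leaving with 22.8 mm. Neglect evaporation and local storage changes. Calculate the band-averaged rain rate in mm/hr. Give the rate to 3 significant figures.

Column moisture flux per unit crosswind length is F = V × PW.
Inflow: F_in = 15.4 × 39 = 600.6 mm·m/s
Outflow: F_out = 15.4 × 22.8 = 351.12 mm·m/s
Steady-state rate R = (F_in − F_out)/L = (600.6 − 351.12) / 192000 m = 1.299e-03 mm/s.
R = 1.299e-03 × 3600 = 4.68 mm/hr.

R ≈ 4.68 mm/hr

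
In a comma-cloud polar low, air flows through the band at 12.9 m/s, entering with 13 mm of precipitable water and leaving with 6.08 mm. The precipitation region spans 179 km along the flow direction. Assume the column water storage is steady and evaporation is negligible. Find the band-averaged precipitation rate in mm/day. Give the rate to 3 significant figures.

Column moisture flux per unit crosswind length is F = V × PW.
Inflow: F_in = 12.9 × 13 = 167.7 mm·m/s
Outflow: F_out = 12.9 × 6.08 = 78.432 mm·m/s
Steady-state rate R = (F_in − F_out)/L = (167.7 − 78.432) / 179000 m = 4.987e-04 mm/s.
R = 4.987e-04 × 3600 × 24 = 43.1 mm/day.

R ≈ 43.1 mm/day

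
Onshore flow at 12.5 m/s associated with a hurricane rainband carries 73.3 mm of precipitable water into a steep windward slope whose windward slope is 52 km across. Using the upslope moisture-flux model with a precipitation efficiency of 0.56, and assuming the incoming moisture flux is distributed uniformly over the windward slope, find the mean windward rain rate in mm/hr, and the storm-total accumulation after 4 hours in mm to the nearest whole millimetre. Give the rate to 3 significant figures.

R ≈ 35.5 mm/hr; total ≈ 142 mm

Incoming column moisture flux per unit ridge length: F = V × PW = 12.5 × 73.3 = 916.25 mm·m/s.
Spread over the 52 km slope with efficiency ε = 0.56: R = ε·F/W = 0.56 × 916.25 / 52000 m = 9.867e-03 mm/s.
R = 9.867e-03 × 3600 = 35.5 mm/hr.
Over 4 h: total = 35.5 × 4 = 142 mm.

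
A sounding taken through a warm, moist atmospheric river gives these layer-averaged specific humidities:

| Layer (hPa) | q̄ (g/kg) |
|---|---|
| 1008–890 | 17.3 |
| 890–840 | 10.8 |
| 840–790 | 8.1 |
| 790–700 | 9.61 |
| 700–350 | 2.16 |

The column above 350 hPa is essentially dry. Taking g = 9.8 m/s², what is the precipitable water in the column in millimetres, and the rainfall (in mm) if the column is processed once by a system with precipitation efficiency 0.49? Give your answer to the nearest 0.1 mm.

PW ≈ 47.0 mm; rainfall ≈ 23.0 mm

Precipitable water is the column-integrated vapour mass per unit area: PW = (1/g) Σ q̄ Δp, with q in kg/kg and Δp in Pa (1 kg/m² of water = 1 mm).
Layer 1008–890 hPa: Δp = 118 hPa = 11800 Pa, q̄ = 0.0173 kg/kg → 0.0173 × 11800 / 9.8 = 20.83 mm
Layer 890–840 hPa: Δp = 50 hPa = 5000 Pa, q̄ = 0.0108 kg/kg → 0.0108 × 5000 / 9.8 = 5.51 mm
Layer 840–790 hPa: Δp = 50 hPa = 5000 Pa, q̄ = 0.0081 kg/kg → 0.0081 × 5000 / 9.8 = 4.13 mm
Layer 790–700 hPa: Δp = 90 hPa = 9000 Pa, q̄ = 0.00961 kg/kg → 0.00961 × 9000 / 9.8 = 8.83 mm
Layer 700–350 hPa: Δp = 350 hPa = 35000 Pa, q̄ = 0.00216 kg/kg → 0.00216 × 35000 / 9.8 = 7.71 mm
PW = 20.83 + 5.51 + 4.13 + 8.83 + 7.71 = 47.01 ≈ 47.0 mm.
Rainfall = ε × PW = 0.49 × 47.0 = 23.0 mm.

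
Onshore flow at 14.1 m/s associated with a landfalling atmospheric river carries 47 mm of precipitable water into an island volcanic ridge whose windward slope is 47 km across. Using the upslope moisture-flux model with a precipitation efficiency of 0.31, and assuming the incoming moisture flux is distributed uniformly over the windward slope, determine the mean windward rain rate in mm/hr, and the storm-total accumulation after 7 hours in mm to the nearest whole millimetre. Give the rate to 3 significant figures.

Incoming column moisture flux per unit ridge length: F = V × PW = 14.1 × 47 = 662.7 mm·m/s.
Spread over the 47 km slope with efficiency ε = 0.31: R = ε·F/W = 0.31 × 662.7 / 47000 m = 4.371e-03 mm/s.
R = 4.371e-03 × 3600 = 15.7 mm/hr.
Over 7 h: total = 15.7 × 7 = 109.9 ≈ 110 mm.

R ≈ 15.7 mm/hr; total ≈ 110 mm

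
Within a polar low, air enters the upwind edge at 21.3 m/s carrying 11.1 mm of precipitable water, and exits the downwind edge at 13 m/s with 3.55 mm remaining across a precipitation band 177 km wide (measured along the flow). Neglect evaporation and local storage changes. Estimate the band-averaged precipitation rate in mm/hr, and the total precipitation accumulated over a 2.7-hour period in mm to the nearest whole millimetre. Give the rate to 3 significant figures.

Column moisture flux per unit crosswind length is F = V × PW.
Inflow: F_in = 21.3 × 11.1 = 236.43 mm·m/s
Outflow: F_out = 13 × 3.55 = 46.15 mm·m/s
Steady-state rate R = (F_in − F_out)/L = (236.43 − 46.15) / 177000 m = 1.075e-03 mm/s.
R = 1.075e-03 × 3600 = 3.87 mm/hr.
Over 2.7 h: total = 3.87 × 2.7 = 10.449 ≈ 10 mm.

R ≈ 3.87 mm/hr; total ≈ 10 mm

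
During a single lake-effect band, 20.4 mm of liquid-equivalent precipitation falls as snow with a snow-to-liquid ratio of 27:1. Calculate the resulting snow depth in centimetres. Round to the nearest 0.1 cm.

Snow depth = liquid × ratio = 20.4 mm × 27 = 550.8 mm = 55.1 cm.

snow depth ≈ 55.1 cm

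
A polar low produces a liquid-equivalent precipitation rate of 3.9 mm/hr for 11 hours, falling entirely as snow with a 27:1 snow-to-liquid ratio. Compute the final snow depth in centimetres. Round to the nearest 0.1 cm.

Liquid-equivalent depth = 3.9 × 11 = 42.9 mm.
Snow depth = 42.9 mm × 27 = 1158.3 mm = 115.8 cm.

snow depth ≈ 115.8 cm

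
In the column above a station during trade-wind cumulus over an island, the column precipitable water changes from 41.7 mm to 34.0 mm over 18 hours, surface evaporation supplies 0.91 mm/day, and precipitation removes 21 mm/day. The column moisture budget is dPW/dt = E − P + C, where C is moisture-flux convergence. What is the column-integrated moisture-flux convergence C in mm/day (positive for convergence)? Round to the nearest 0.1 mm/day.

dPW/dt = (34.0 − 41.7) mm / (18/24 day) = -10.267 mm/day.
C = dPW/dt − E + P = (-10.267) − 0.91 + 21 = 9.8 mm/day.

C ≈ 9.8 mm/day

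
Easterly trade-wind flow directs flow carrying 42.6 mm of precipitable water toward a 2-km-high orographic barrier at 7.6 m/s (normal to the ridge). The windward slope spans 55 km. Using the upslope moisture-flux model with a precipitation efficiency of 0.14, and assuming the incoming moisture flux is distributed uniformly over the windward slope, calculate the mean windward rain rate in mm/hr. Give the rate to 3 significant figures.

R ≈ 2.97 mm/hr

Incoming column moisture flux per unit ridge length: F = V × PW = 7.6 × 42.6 = 323.76 mm·m/s.
Spread over the 55 km slope with efficiency ε = 0.14: R = ε·F/W = 0.14 × 323.76 / 55000 m = 8.241e-04 mm/s.
R = 8.241e-04 × 3600 = 2.97 mm/hr.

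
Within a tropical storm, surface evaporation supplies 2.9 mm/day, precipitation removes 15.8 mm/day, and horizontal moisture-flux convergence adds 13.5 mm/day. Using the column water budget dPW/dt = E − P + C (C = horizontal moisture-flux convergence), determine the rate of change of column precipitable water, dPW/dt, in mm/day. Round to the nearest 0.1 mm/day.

dPW/dt = E − P + C = 2.9 − 15.8 + (13.5) = 0.6 mm/day.

dPW/dt ≈ 0.6 mm/day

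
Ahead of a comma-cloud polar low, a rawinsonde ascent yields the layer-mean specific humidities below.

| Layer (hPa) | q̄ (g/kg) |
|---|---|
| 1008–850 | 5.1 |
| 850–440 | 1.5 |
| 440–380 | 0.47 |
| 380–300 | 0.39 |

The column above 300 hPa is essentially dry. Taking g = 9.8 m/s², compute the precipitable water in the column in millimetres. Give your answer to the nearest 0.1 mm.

Precipitable water is the column-integrated vapour mass per unit area: PW = (1/g) Σ q̄ Δp, with q in kg/kg and Δp in Pa (1 kg/m² of water = 1 mm).
Layer 1008–850 hPa: Δp = 158 hPa = 15800 Pa, q̄ = 0.0051 kg/kg → 0.0051 × 15800 / 9.8 = 8.22 mm
Layer 850–440 hPa: Δp = 410 hPa = 41000 Pa, q̄ = 0.0015 kg/kg → 0.0015 × 41000 / 9.8 = 6.28 mm
Layer 440–380 hPa: Δp = 60 hPa = 6000 Pa, q̄ = 0.00047 kg/kg → 0.00047 × 6000 / 9.8 = 0.29 mm
Layer 380–300 hPa: Δp = 80 hPa = 8000 Pa, q̄ = 0.00039 kg/kg → 0.00039 × 8000 / 9.8 = 0.32 mm
PW = 8.22 + 6.28 + 0.29 + 0.32 = 15.11 ≈ 15.1 mm.

PW ≈ 15.1 mm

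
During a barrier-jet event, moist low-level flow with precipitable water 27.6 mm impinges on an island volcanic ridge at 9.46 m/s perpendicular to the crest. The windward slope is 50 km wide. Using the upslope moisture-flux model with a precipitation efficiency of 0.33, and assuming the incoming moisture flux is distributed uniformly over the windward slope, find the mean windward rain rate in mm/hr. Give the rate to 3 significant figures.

R ≈ 6.20 mm/hr

Incoming column moisture flux per unit ridge length: F = V × PW = 9.46 × 27.6 = 261.096 mm·m/s.
Spread over the 50 km slope with efficiency ε = 0.33: R = ε·F/W = 0.33 × 261.096 / 50000 m = 1.723e-03 mm/s.
R = 1.723e-03 × 3600 = 6.20 mm/hr.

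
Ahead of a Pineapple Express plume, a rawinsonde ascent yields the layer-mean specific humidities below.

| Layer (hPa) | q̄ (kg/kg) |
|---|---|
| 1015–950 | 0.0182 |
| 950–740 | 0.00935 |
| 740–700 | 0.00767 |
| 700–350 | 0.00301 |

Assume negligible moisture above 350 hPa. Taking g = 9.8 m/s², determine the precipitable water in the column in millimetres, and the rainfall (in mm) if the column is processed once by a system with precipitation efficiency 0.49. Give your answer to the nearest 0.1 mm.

PW ≈ 46.0 mm; rainfall ≈ 22.5 mm

Precipitable water is the column-integrated vapour mass per unit area: PW = (1/g) Σ q̄ Δp, with q in kg/kg and Δp in Pa (1 kg/m² of water = 1 mm).
Layer 1015–950 hPa: Δp = 65 hPa = 6500 Pa, q̄ = 0.0182 kg/kg → 0.0182 × 6500 / 9.8 = 12.07 mm
Layer 950–740 hPa: Δp = 210 hPa = 21000 Pa, q̄ = 0.00935 kg/kg → 0.00935 × 21000 / 9.8 = 20.04 mm
Layer 740–700 hPa: Δp = 40 hPa = 4000 Pa, q̄ = 0.00767 kg/kg → 0.00767 × 4000 / 9.8 = 3.13 mm
Layer 700–350 hPa: Δp = 350 hPa = 35000 Pa, q̄ = 0.00301 kg/kg → 0.00301 × 35000 / 9.8 = 10.75 mm
PW = 12.07 + 20.04 + 3.13 + 10.75 = 45.99 ≈ 46.0 mm.
Rainfall = ε × PW = 0.49 × 46.0 = 22.5 mm.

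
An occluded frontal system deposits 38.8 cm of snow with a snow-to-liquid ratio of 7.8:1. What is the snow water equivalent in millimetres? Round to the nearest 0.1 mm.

SWE = snow depth / ratio = 38.8 cm / 7.8 = 4.974 cm = 49.7 mm.

SWE ≈ 49.7 mm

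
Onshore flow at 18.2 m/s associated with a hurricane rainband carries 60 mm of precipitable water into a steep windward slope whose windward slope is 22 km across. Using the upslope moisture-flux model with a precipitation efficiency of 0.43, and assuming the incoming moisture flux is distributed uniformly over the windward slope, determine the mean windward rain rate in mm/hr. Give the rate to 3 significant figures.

Incoming column moisture flux per unit ridge length: F = V × PW = 18.2 × 60 = 1092 mm·m/s.
Spread over the 22 km slope with efficiency ε = 0.43: R = ε·F/W = 0.43 × 1092 / 22000 m = 2.134e-02 mm/s.
R = 2.134e-02 × 3600 = 76.8 mm/hr.

R ≈ 76.8 mm/hr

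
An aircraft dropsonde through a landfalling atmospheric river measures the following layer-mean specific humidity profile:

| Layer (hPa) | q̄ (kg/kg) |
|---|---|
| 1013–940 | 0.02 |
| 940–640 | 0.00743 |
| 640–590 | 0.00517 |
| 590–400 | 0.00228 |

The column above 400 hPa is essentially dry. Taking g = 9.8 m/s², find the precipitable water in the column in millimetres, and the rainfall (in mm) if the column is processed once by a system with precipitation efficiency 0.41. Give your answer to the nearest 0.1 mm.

Precipitable water is the column-integrated vapour mass per unit area: PW = (1/g) Σ q̄ Δp, with q in kg/kg and Δp in Pa (1 kg/m² of water = 1 mm).
Layer 1013–940 hPa: Δp = 73 hPa = 7300 Pa, q̄ = 0.02 kg/kg → 0.02 × 7300 / 9.8 = 14.90 mm
Layer 940–640 hPa: Δp = 300 hPa = 30000 Pa, q̄ = 0.00743 kg/kg → 0.00743 × 30000 / 9.8 = 22.74 mm
Layer 640–590 hPa: Δp = 50 hPa = 5000 Pa, q̄ = 0.00517 kg/kg → 0.00517 × 5000 / 9.8 = 2.64 mm
Layer 590–400 hPa: Δp = 190 hPa = 19000 Pa, q̄ = 0.00228 kg/kg → 0.00228 × 19000 / 9.8 = 4.42 mm
PW = 14.90 + 22.74 + 2.64 + 4.42 = 44.70 ≈ 44.7 mm.
Rainfall = ε × PW = 0.41 × 44.7 = 18.3 mm.

PW ≈ 44.7 mm; rainfall ≈ 18.3 mm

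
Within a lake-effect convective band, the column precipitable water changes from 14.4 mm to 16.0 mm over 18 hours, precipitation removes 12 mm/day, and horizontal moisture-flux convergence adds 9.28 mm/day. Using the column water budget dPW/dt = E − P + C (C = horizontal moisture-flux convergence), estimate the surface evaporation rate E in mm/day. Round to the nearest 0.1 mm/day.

dPW/dt = (16.0 − 14.4) mm / (18/24 day) = +2.133 mm/day.
E = dPW/dt + P − C = (+2.133) + 12 − (9.28) = 4.9 mm/day.

E ≈ 4.9 mm/day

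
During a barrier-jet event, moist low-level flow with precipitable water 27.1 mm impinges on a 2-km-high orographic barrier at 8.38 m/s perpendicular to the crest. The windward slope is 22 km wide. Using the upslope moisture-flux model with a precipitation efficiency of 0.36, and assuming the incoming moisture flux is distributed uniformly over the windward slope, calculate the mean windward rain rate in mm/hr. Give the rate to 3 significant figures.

Incoming column moisture flux per unit ridge length: F = V × PW = 8.38 × 27.1 = 227.098 mm·m/s.
Spread over the 22 km slope with efficiency ε = 0.36: R = ε·F/W = 0.36 × 227.098 / 22000 m = 3.716e-03 mm/s.
R = 3.716e-03 × 3600 = 13.4 mm/hr.

R ≈ 13.4 mm/hr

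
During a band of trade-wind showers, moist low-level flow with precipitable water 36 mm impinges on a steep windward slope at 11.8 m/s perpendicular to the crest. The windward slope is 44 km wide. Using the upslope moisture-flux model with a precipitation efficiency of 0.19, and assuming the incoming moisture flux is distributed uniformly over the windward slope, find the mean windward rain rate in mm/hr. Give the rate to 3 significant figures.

R ≈ 6.60 mm/hr

Incoming column moisture flux per unit ridge length: F = V × PW = 11.8 × 36 = 424.8 mm·m/s.
Spread over the 44 km slope with efficiency ε = 0.19: R = ε·F/W = 0.19 × 424.8 / 44000 m = 1.834e-03 mm/s.
R = 1.834e-03 × 3600 = 6.60 mm/hr.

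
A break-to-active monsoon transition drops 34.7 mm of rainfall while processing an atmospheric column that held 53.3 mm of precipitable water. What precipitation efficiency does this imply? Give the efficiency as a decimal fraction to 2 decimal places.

ε ≈ 0.65

ε = rainfall / PW = 34.7 / 53.3 = 0.65.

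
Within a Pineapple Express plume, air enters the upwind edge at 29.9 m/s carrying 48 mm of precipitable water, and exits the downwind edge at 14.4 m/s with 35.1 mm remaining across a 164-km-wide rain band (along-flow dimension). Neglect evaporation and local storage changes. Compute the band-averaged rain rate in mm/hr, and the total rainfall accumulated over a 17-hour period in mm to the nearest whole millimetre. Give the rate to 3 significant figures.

R ≈ 20.4 mm/hr; total ≈ 347 mm

Column moisture flux per unit crosswind length is F = V × PW.
Inflow: F_in = 29.9 × 48 = 1435.2 mm·m/s
Outflow: F_out = 14.4 × 35.1 = 505.44 mm·m/s
Steady-state rate R = (F_in − F_out)/L = (1435.2 − 505.44) / 164000 m = 5.669e-03 mm/s.
R = 5.669e-03 × 3600 = 20.4 mm/hr.
Over 17 h: total = 20.4 × 17 = 346.8 ≈ 347 mm.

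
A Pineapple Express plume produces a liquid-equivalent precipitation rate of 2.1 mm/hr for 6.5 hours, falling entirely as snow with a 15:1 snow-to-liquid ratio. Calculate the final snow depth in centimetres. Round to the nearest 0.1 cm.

Liquid-equivalent depth = 2.1 × 6.5 = 13.65 mm.
Snow depth = 13.65 mm × 15 = 204.75 mm = 20.5 cm.

snow depth ≈ 20.5 cm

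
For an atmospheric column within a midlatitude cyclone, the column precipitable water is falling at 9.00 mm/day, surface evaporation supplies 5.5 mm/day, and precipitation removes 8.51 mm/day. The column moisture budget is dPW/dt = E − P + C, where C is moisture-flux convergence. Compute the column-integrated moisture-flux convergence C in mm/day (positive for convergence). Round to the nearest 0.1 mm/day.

dPW/dt = -9.00 mm/day.
C = dPW/dt − E + P = (-9.00) − 5.5 + 8.51 = -6.0 mm/day.

C ≈ -6.0 mm/day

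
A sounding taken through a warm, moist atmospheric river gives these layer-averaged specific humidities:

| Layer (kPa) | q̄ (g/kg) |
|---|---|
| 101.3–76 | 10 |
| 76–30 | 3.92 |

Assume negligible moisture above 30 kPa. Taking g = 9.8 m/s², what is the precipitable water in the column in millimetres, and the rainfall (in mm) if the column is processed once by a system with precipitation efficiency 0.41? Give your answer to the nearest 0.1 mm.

PW ≈ 44.2 mm; rainfall ≈ 18.1 mm

Precipitable water is the column-integrated vapour mass per unit area: PW = (1/g) Σ q̄ Δp, with q in kg/kg and Δp in Pa (1 kg/m² of water = 1 mm).
Layer 101.3–76 kPa: Δp = 253 hPa = 25300 Pa, q̄ = 0.01 kg/kg → 0.01 × 25300 / 9.8 = 25.82 mm
Layer 76–30 kPa: Δp = 460 hPa = 46000 Pa, q̄ = 0.00392 kg/kg → 0.00392 × 46000 / 9.8 = 18.40 mm
PW = 25.82 + 18.40 = 44.22 ≈ 44.2 mm.
Rainfall = ε × PW = 0.41 × 44.2 = 18.1 mm.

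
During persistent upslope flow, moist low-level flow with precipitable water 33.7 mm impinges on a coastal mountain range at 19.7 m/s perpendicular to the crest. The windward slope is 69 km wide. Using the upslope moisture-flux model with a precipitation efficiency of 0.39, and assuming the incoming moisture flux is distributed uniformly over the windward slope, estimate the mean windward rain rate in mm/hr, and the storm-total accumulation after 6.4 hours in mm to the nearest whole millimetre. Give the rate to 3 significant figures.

Incoming column moisture flux per unit ridge length: F = V × PW = 19.7 × 33.7 = 663.89 mm·m/s.
Spread over the 69 km slope with efficiency ε = 0.39: R = ε·F/W = 0.39 × 663.89 / 69000 m = 3.752e-03 mm/s.
R = 3.752e-03 × 3600 = 13.5 mm/hr.
Over 6.4 h: total = 13.5 × 6.4 = 86.4 ≈ 86 mm.

R ≈ 13.5 mm/hr; total ≈ 86 mm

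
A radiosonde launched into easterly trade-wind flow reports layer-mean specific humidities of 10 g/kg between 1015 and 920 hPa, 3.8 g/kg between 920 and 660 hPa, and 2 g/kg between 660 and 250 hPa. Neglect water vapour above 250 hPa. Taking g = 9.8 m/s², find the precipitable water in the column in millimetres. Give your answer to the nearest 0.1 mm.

PW ≈ 28.1 mm

Precipitable water is the column-integrated vapour mass per unit area: PW = (1/g) Σ q̄ Δp, with q in kg/kg and Δp in Pa (1 kg/m² of water = 1 mm).
Layer 1015–920 hPa: Δp = 95 hPa = 9500 Pa, q̄ = 0.01 kg/kg → 0.01 × 9500 / 9.8 = 9.69 mm
Layer 920–660 hPa: Δp = 260 hPa = 26000 Pa, q̄ = 0.0038 kg/kg → 0.0038 × 26000 / 9.8 = 10.08 mm
Layer 660–250 hPa: Δp = 410 hPa = 41000 Pa, q̄ = 0.002 kg/kg → 0.002 × 41000 / 9.8 = 8.37 mm
PW = 9.69 + 10.08 + 8.37 = 28.14 ≈ 28.1 mm.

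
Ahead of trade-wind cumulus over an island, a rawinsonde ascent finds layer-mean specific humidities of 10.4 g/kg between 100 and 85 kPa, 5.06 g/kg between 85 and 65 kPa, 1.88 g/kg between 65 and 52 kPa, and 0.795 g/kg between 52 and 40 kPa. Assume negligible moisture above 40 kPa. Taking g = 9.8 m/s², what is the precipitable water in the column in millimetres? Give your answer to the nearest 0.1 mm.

Precipitable water is the column-integrated vapour mass per unit area: PW = (1/g) Σ q̄ Δp, with q in kg/kg and Δp in Pa (1 kg/m² of water = 1 mm).
Layer 100–85 kPa: Δp = 150 hPa = 15000 Pa, q̄ = 0.0104 kg/kg → 0.0104 × 15000 / 9.8 = 15.92 mm
Layer 85–65 kPa: Δp = 200 hPa = 20000 Pa, q̄ = 0.00506 kg/kg → 0.00506 × 20000 / 9.8 = 10.33 mm
Layer 65–52 kPa: Δp = 130 hPa = 13000 Pa, q̄ = 0.00188 kg/kg → 0.00188 × 13000 / 9.8 = 2.49 mm
Layer 52–40 kPa: Δp = 120 hPa = 12000 Pa, q̄ = 0.000795 kg/kg → 0.000795 × 12000 / 9.8 = 0.97 mm
PW = 15.92 + 10.33 + 2.49 + 0.97 = 29.71 ≈ 29.7 mm.

PW ≈ 29.7 mm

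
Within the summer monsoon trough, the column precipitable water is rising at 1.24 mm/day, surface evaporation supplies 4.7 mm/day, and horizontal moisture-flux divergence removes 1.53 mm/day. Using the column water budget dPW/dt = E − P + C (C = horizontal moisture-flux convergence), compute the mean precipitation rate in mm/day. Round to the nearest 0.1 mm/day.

P ≈ 1.9 mm/day

dPW/dt = +1.24 mm/day.
P = E + C − dPW/dt = 4.7 + (-1.53) − (+1.24) = 1.9 mm/day.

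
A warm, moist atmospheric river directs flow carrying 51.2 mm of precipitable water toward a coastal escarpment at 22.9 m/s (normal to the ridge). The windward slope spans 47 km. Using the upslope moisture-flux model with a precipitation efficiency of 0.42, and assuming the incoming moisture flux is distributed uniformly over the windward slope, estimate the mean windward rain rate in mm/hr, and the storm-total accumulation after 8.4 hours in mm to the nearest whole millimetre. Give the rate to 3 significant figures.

Incoming column moisture flux per unit ridge length: F = V × PW = 22.9 × 51.2 = 1172.48 mm·m/s.
Spread over the 47 km slope with efficiency ε = 0.42: R = ε·F/W = 0.42 × 1172.48 / 47000 m = 1.048e-02 mm/s.
R = 1.048e-02 × 3600 = 37.7 mm/hr.
Over 8.4 h: total = 37.7 × 8.4 = 316.68 ≈ 317 mm.

R ≈ 37.7 mm/hr; total ≈ 317 mm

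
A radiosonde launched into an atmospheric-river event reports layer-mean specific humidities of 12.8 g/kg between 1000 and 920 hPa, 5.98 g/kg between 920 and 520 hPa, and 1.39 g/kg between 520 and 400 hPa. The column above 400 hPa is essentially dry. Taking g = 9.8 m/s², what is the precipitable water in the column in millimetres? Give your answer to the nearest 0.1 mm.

Precipitable water is the column-integrated vapour mass per unit area: PW = (1/g) Σ q̄ Δp, with q in kg/kg and Δp in Pa (1 kg/m² of water = 1 mm).
Layer 1000–920 hPa: Δp = 80 hPa = 8000 Pa, q̄ = 0.0128 kg/kg → 0.0128 × 8000 / 9.8 = 10.45 mm
Layer 920–520 hPa: Δp = 400 hPa = 40000 Pa, q̄ = 0.00598 kg/kg → 0.00598 × 40000 / 9.8 = 24.41 mm
Layer 520–400 hPa: Δp = 120 hPa = 12000 Pa, q̄ = 0.00139 kg/kg → 0.00139 × 12000 / 9.8 = 1.70 mm
PW = 10.45 + 24.41 + 1.70 = 36.56 ≈ 36.6 mm.

PW ≈ 36.6 mm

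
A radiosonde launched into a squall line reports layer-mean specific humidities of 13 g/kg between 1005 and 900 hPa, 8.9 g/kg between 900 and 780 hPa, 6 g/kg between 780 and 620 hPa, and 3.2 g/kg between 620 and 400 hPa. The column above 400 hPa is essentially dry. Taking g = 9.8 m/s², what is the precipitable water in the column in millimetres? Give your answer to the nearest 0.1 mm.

PW ≈ 41.8 mm

Precipitable water is the column-integrated vapour mass per unit area: PW = (1/g) Σ q̄ Δp, with q in kg/kg and Δp in Pa (1 kg/m² of water = 1 mm).
Layer 1005–900 hPa: Δp = 105 hPa = 10500 Pa, q̄ = 0.013 kg/kg → 0.013 × 10500 / 9.8 = 13.93 mm
Layer 900–780 hPa: Δp = 120 hPa = 12000 Pa, q̄ = 0.0089 kg/kg → 0.0089 × 12000 / 9.8 = 10.90 mm
Layer 780–620 hPa: Δp = 160 hPa = 16000 Pa, q̄ = 0.006 kg/kg → 0.006 × 16000 / 9.8 = 9.80 mm
Layer 620–400 hPa: Δp = 220 hPa = 22000 Pa, q̄ = 0.0032 kg/kg → 0.0032 × 22000 / 9.8 = 7.18 mm
PW = 13.93 + 10.90 + 9.80 + 7.18 = 41.81 ≈ 41.8 mm.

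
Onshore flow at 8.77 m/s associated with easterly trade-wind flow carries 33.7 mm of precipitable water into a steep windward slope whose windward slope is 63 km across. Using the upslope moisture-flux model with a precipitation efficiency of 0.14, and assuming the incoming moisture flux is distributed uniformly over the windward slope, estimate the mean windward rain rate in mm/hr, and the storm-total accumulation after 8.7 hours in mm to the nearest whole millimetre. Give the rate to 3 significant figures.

Incoming column moisture flux per unit ridge length: F = V × PW = 8.77 × 33.7 = 295.549 mm·m/s.
Spread over the 63 km slope with efficiency ε = 0.14: R = ε·F/W = 0.14 × 295.549 / 63000 m = 6.568e-04 mm/s.
R = 6.568e-04 × 3600 = 2.36 mm/hr.
Over 8.7 h: total = 2.36 × 8.7 = 20.532 ≈ 21 mm.

R ≈ 2.36 mm/hr; total ≈ 21 mm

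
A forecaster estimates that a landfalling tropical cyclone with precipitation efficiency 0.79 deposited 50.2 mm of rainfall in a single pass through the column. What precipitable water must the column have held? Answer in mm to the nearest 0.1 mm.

PW = rainfall / ε = 50.2 / 0.79 = 63.5 mm.

PW ≈ 63.5 mm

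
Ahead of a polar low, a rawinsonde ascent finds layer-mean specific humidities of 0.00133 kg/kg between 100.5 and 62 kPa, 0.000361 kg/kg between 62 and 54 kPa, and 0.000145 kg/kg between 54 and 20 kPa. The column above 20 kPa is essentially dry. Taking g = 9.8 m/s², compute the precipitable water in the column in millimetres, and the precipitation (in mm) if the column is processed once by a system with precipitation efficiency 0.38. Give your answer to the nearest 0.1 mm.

PW ≈ 6.0 mm; precipitation ≈ 2.3 mm

Precipitable water is the column-integrated vapour mass per unit area: PW = (1/g) Σ q̄ Δp, with q in kg/kg and Δp in Pa (1 kg/m² of water = 1 mm).
Layer 100.5–62 kPa: Δp = 385 hPa = 38500 Pa, q̄ = 0.00133 kg/kg → 0.00133 × 38500 / 9.8 = 5.23 mm
Layer 62–54 kPa: Δp = 80 hPa = 8000 Pa, q̄ = 0.000361 kg/kg → 0.000361 × 8000 / 9.8 = 0.29 mm
Layer 54–20 kPa: Δp = 340 hPa = 34000 Pa, q̄ = 0.000145 kg/kg → 0.000145 × 34000 / 9.8 = 0.50 mm
PW = 5.23 + 0.29 + 0.50 = 6.02 ≈ 6.0 mm.
Precipitation = ε × PW = 0.38 × 6.0 = 2.3 mm.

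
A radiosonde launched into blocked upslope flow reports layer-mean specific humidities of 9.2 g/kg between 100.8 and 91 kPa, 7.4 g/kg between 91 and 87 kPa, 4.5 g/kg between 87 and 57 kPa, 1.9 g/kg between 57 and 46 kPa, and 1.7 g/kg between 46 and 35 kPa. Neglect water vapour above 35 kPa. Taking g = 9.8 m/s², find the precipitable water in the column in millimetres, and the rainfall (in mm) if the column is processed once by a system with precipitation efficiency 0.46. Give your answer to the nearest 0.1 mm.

Precipitable water is the column-integrated vapour mass per unit area: PW = (1/g) Σ q̄ Δp, with q in kg/kg and Δp in Pa (1 kg/m² of water = 1 mm).
Layer 100.8–91 kPa: Δp = 98 hPa = 9800 Pa, q̄ = 0.0092 kg/kg → 0.0092 × 9800 / 9.8 = 9.20 mm
Layer 91–87 kPa: Δp = 40 hPa = 4000 Pa, q̄ = 0.0074 kg/kg → 0.0074 × 4000 / 9.8 = 3.02 mm
Layer 87–57 kPa: Δp = 300 hPa = 30000 Pa, q̄ = 0.0045 kg/kg → 0.0045 × 30000 / 9.8 = 13.78 mm
Layer 57–46 kPa: Δp = 110 hPa = 11000 Pa, q̄ = 0.0019 kg/kg → 0.0019 × 11000 / 9.8 = 2.13 mm
Layer 46–35 kPa: Δp = 110 hPa = 11000 Pa, q̄ = 0.0017 kg/kg → 0.0017 × 11000 / 9.8 = 1.91 mm
PW = 9.20 + 3.02 + 13.78 + 2.13 + 1.91 = 30.04 ≈ 30.0 mm.
Rainfall = ε × PW = 0.46 × 30.0 = 13.8 mm.

PW ≈ 30.0 mm; rainfall ≈ 13.8 mm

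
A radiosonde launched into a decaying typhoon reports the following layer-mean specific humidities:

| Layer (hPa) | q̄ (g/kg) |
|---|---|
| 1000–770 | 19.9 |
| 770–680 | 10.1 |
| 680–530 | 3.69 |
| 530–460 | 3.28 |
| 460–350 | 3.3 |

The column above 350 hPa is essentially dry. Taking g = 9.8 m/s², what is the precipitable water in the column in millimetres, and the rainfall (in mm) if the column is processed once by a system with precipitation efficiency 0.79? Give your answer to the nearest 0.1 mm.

PW ≈ 67.7 mm; rainfall ≈ 53.5 mm

Precipitable water is the column-integrated vapour mass per unit area: PW = (1/g) Σ q̄ Δp, with q in kg/kg and Δp in Pa (1 kg/m² of water = 1 mm).
Layer 1000–770 hPa: Δp = 230 hPa = 23000 Pa, q̄ = 0.0199 kg/kg → 0.0199 × 23000 / 9.8 = 46.70 mm
Layer 770–680 hPa: Δp = 90 hPa = 9000 Pa, q̄ = 0.0101 kg/kg → 0.0101 × 9000 / 9.8 = 9.28 mm
Layer 680–530 hPa: Δp = 150 hPa = 15000 Pa, q̄ = 0.00369 kg/kg → 0.00369 × 15000 / 9.8 = 5.65 mm
Layer 530–460 hPa: Δp = 70 hPa = 7000 Pa, q̄ = 0.00328 kg/kg → 0.00328 × 7000 / 9.8 = 2.34 mm
Layer 460–350 hPa: Δp = 110 hPa = 11000 Pa, q̄ = 0.0033 kg/kg → 0.0033 × 11000 / 9.8 = 3.70 mm
PW = 46.70 + 9.28 + 5.65 + 2.34 + 3.70 = 67.67 ≈ 67.7 mm.
Rainfall = ε × PW = 0.79 × 67.7 = 53.5 mm.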